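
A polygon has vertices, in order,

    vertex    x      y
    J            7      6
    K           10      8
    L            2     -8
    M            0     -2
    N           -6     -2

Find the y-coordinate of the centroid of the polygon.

28/207

Apply Gauss's area formula. First the cross-terms c_i = x_i·y_{i+1} − x_{i+1}·y_i:
  -4, -96, -4, -12, -22  ⇒  2A = -138, A = -69.
Then Σ (y_i + y_{i+1})·c_i = -56, so ȳ = -56 / (6·(-69)) = 28/207.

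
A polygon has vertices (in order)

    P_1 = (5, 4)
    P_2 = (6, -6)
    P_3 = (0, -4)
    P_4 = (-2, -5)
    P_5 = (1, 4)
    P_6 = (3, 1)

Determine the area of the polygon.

Apply the shoelace (surveyor's) formula: 2A = Σ (x_i·y_{i+1} − x_{i+1}·y_i), indices taken mod 6.
Σ = (-54) + (-24) + (-8) + (-3) + (-11) + (7) = -93
Area = |Σ|/2 = 46.5.

46.5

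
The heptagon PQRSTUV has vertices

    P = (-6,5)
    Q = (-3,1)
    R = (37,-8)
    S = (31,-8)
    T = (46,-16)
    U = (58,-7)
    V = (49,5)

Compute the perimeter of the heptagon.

154

|PQ| = √((3)² + (-4)²) = √25 = 5
|QR| = √((40)² + (-9)²) = √1681 = 41
|RS| = √((-6)² + (0)²) = √36 = 6
|ST| = √((15)² + (-8)²) = √289 = 17
|TU| = √((12)² + (9)²) = √225 = 15
|UV| = √((-9)² + (12)²) = √225 = 15
|VP| = √((-55)² + (0)²) = √3025 = 55
Perimeter = 5 + 41 + 6 + 17 + 15 + 15 + 55 = 154.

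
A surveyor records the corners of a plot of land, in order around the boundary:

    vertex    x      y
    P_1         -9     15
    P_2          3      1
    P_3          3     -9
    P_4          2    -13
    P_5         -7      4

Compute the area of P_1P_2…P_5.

Σ = (-54) + (-30) + (-21) + (-83) + (-69) = -257
Area = |Σ|/2 = 128.5.

128.5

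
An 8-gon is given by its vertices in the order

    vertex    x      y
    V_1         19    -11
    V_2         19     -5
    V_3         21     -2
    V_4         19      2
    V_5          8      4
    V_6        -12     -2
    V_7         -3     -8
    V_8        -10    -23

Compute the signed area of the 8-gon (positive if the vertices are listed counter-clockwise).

Σ = (114) + (67) + (80) + (60) + (32) + (90) + (-11) + (547) = 979
Signed area = Σ/2 = 489.5 (positive ⇒ counter-clockwise traversal).

489.5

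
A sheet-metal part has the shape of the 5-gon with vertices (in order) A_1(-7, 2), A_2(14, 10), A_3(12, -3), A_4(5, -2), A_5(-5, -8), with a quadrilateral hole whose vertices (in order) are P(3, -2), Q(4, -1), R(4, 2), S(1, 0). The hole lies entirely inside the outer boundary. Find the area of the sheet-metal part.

Outer boundary:
Σ = (-98) + (-162) + (-9) + (-50) + (-66) = -385
Area = |Σ|/2 = 192.5.
Hole:
Σ = (5) + (12) + (-2) + (-2) = 13
Area = |Σ|/2 = 6.5.
Net area = 192.5 − 6.5 = 186.

186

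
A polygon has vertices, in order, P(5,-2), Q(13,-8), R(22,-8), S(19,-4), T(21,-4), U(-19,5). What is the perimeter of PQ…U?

|PQ| = √((8)² + (-6)²) = √100 = 10
|QR| = √((9)² + (0)²) = √81 = 9
|RS| = √((-3)² + (4)²) = √25 = 5
|ST| = √((2)² + (0)²) = √4 = 2
|TU| = √((-40)² + (9)²) = √1681 = 41
|UP| = √((24)² + (-7)²) = √625 = 25
Perimeter = 10 + 9 + 5 + 2 + 41 + 25 = 92.

92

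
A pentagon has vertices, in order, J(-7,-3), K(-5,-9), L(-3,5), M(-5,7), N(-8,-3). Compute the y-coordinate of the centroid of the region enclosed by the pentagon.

-9/37

Apply the surveyor's formula. First the cross-terms c_i = x_i·y_{i+1} − x_{i+1}·y_i:
  48, -52, 4, 71, 3  ⇒  2A = 74, A = 37.
Then Σ (y_i + y_{i+1})·c_i = -54, so ȳ = -54 / (6·37) = -9/37.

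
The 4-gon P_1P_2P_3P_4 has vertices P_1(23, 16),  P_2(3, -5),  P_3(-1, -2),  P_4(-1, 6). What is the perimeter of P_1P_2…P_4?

|P_1P_2| = √((-20)² + (-21)²) = √841 = 29
|P_2P_3| = √((-4)² + (3)²) = √25 = 5
|P_3P_4| = √((0)² + (8)²) = √64 = 8
|P_4P_1| = √((24)² + (10)²) = √676 = 26
Perimeter = 29 + 5 + 8 + 26 = 68.

68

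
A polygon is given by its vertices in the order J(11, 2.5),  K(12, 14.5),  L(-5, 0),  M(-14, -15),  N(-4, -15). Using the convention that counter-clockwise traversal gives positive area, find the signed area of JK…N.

Σ = (129.5) + (72.5) + (75) + (150) + (155) = 582
Signed area = Σ/2 = 291 (positive ⇒ counter-clockwise traversal).

291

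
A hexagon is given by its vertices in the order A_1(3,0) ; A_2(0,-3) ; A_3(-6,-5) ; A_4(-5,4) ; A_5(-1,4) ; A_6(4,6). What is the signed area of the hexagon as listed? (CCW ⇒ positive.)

-66

A_1→A_2: (3)(-3) − (0)(0) = -9
A_2→A_3: (0)(-5) − (-6)(-3) = -18
A_3→A_4: (-6)(4) − (-5)(-5) = -49
A_4→A_5: (-5)(4) − (-1)(4) = -16
A_5→A_6: (-1)(6) − (4)(4) = -22
A_6→A_1: (4)(0) − (3)(6) = -18
Σ = -132
Signed area = Σ/2 = -66 (negative ⇒ clockwise traversal).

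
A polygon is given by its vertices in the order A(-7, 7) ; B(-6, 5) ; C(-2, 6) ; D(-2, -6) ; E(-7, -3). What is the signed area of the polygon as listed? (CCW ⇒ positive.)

-50.5

Σ = (7) + (-26) + (24) + (-36) + (-70) = -101
Signed area = Σ/2 = -50.5 (negative ⇒ clockwise traversal).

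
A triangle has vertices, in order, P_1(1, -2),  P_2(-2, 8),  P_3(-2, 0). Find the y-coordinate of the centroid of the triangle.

2

Apply the surveyor's formula. First the cross-terms c_i = x_i·y_{i+1} − x_{i+1}·y_i:
  4, 16, 4  ⇒  2A = 24, A = 12.
Then Σ (y_i + y_{i+1})·c_i = 144, so ȳ = 144 / (6·12) = 2.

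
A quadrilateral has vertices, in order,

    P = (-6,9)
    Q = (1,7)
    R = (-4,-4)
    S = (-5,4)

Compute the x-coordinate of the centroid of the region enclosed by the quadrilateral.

-41/14

Apply Gauss's area formula. First the cross-terms c_i = x_i·y_{i+1} − x_{i+1}·y_i:
  -51, 24, -36, -21  ⇒  2A = -84, A = -42.
Then Σ (x_i + x_{i+1})·c_i = 738, so x̄ = 738 / (6·(-42)) = -41/14.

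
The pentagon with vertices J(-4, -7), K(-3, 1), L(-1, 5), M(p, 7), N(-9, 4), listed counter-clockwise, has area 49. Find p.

-2

The doubled signed area Σ (x_i y_{i+1} − x_{i+1} y_i) is linear in p.
With p=0 it equals 96; the coefficient of p is -1 (from the two edges through M).
So -1·p + 96 = 2·49 = 98 ⇒ p = -2.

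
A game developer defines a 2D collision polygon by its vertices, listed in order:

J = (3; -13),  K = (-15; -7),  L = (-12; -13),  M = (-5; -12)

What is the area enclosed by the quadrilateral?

Apply the surveyor's formula: 2A = Σ (x_i·y_{i+1} − x_{i+1}·y_i), indices taken mod 4.
J→K: (3)(-7) − (-15)(-13) = -216
K→L: (-15)(-13) − (-12)(-7) = 111
L→M: (-12)(-12) − (-5)(-13) = 79
M→J: (-5)(-13) − (3)(-12) = 101
Σ = 75
Area = |Σ|/2 = 37.5.

37.5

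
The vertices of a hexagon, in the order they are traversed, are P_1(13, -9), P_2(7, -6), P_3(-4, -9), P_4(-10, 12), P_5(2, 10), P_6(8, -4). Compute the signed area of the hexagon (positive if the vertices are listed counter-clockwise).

Σ = (-15) + (-87) + (-138) + (-124) + (-88) + (-20) = -472
Signed area = Σ/2 = -236 (negative ⇒ clockwise traversal).

-236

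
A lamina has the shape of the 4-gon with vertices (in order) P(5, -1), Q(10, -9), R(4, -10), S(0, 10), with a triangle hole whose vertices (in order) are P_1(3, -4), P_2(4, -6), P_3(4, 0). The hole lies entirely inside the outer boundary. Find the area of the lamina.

51.5

Outer boundary:
Apply the surveyor's formula: 2A = Σ (x_i·y_{i+1} − x_{i+1}·y_i), indices taken mod 4.
Σ = (-35) + (-64) + (40) + (-50) = -109
Area = |Σ|/2 = 54.5.
Hole:
Apply Gauss's area formula: 2A = Σ (x_i·y_{i+1} − x_{i+1}·y_i), indices taken mod 3.
P_1→P_2: (3)(-6) − (4)(-4) = -2
P_2→P_3: (4)(0) − (4)(-6) = 24
P_3→P_1: (4)(-4) − (3)(0) = -16
Σ = 6
Area = |Σ|/2 = 3.
Net area = 54.5 − 3 = 51.5.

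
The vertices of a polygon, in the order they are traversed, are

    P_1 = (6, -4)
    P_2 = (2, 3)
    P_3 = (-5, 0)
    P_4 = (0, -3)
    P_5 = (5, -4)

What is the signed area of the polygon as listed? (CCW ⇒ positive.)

Σ = (26) + (15) + (15) + (15) + (4) = 75
Signed area = Σ/2 = 37.5 (positive ⇒ counter-clockwise traversal).

37.5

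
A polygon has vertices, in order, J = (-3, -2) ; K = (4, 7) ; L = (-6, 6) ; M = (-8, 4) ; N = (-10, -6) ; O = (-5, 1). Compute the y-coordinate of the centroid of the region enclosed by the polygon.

58/23

Apply the shoelace (surveyor's) formula. First the cross-terms c_i = x_i·y_{i+1} − x_{i+1}·y_i:
  -13, 66, 24, 88, -40, 13  ⇒  2A = 138, A = 69.
Then Σ (y_i + y_{i+1})·c_i = 1044, so ȳ = 1044 / (6·69) = 58/23.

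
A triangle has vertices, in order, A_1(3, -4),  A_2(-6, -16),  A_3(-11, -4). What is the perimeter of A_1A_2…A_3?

|A_1A_2| = √((-9)² + (-12)²) = √225 = 15
|A_2A_3| = √((-5)² + (12)²) = √169 = 13
|A_3A_1| = √((14)² + (0)²) = √196 = 14
Perimeter = 15 + 13 + 14 = 42.

42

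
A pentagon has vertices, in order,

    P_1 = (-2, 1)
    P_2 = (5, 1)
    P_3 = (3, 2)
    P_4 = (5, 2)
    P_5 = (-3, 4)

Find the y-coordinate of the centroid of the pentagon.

172/81

Apply Gauss's area formula. First the cross-terms c_i = x_i·y_{i+1} − x_{i+1}·y_i:
  -7, 7, -4, 26, 5  ⇒  2A = 27, A = 13.5.
Then Σ (y_i + y_{i+1})·c_i = 172, so ȳ = 172 / (6·13.5) = 172/81.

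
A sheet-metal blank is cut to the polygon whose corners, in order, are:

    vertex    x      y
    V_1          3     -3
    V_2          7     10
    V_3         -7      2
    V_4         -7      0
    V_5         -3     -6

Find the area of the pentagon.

Apply the shoelace (surveyor's) formula: 2A = Σ (x_i·y_{i+1} − x_{i+1}·y_i), indices taken mod 5.
Cross-terms: 51, 84, 14, 42, 27  ⇒  Σ = 218
Area = |Σ|/2 = 109.

109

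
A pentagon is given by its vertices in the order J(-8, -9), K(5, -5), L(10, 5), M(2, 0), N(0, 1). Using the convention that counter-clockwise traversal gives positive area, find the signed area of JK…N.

Apply the shoelace formula: 2A = Σ (x_i·y_{i+1} − x_{i+1}·y_i), indices taken mod 5.
Cross-terms: 85, 75, -10, 2, 8  ⇒  Σ = 160
Signed area = Σ/2 = 80 (positive ⇒ counter-clockwise traversal).

80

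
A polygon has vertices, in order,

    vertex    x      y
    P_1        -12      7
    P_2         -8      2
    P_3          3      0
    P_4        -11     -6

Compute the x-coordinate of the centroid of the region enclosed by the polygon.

-7

Apply Gauss's area formula. First the cross-terms c_i = x_i·y_{i+1} − x_{i+1}·y_i:
  32, -6, -18, -149  ⇒  2A = -141, A = -70.5.
Then Σ (x_i + x_{i+1})·c_i = 2961, so x̄ = 2961 / (6·(-70.5)) = -7.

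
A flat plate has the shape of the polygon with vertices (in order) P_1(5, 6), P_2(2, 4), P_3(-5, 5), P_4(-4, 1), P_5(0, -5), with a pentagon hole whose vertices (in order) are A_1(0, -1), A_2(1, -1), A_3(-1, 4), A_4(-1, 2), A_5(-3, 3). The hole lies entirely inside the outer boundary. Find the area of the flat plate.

Outer boundary:
Apply the shoelace formula: 2A = Σ (x_i·y_{i+1} − x_{i+1}·y_i), indices taken mod 5.
Σ = (8) + (30) + (15) + (20) + (25) = 98
Area = |Σ|/2 = 49.
Hole:
Apply the shoelace (surveyor's) formula: 2A = Σ (x_i·y_{i+1} − x_{i+1}·y_i), indices taken mod 5.
Σ = (1) + (3) + (2) + (3) + (3) = 12
Area = |Σ|/2 = 6.
Net area = 49 − 6 = 43.

43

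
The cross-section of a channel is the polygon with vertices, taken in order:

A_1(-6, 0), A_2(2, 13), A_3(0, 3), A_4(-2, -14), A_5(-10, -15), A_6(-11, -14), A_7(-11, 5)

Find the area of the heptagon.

Apply the shoelace formula: 2A = Σ (x_i·y_{i+1} − x_{i+1}·y_i), indices taken mod 7.
A_1→A_2: (-6)(13) − (2)(0) = -78
A_2→A_3: (2)(3) − (0)(13) = 6
A_3→A_4: (0)(-14) − (-2)(3) = 6
A_4→A_5: (-2)(-15) − (-10)(-14) = -110
A_5→A_6: (-10)(-14) − (-11)(-15) = -25
A_6→A_7: (-11)(5) − (-11)(-14) = -209
A_7→A_1: (-11)(0) − (-6)(5) = 30
Σ = -380
Area = |Σ|/2 = 190.

190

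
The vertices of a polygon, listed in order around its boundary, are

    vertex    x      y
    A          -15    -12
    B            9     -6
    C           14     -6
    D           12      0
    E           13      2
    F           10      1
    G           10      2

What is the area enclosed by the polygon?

118.5

Apply the surveyor's formula: 2A = Σ (x_i·y_{i+1} − x_{i+1}·y_i), indices taken mod 7.
A→B: (-15)(-6) − (9)(-12) = 198
B→C: (9)(-6) − (14)(-6) = 30
C→D: (14)(0) − (12)(-6) = 72
D→E: (12)(2) − (13)(0) = 24
E→F: (13)(1) − (10)(2) = -7
F→G: (10)(2) − (10)(1) = 10
G→A: (10)(-12) − (-15)(2) = -90
Σ = 237
Area = |Σ|/2 = 118.5.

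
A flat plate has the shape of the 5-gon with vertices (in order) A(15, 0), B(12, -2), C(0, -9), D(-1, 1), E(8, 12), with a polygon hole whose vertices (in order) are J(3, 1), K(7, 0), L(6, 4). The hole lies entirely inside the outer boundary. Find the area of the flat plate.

Outer boundary:
Apply the shoelace formula: 2A = Σ (x_i·y_{i+1} − x_{i+1}·y_i), indices taken mod 5.
Cross-terms: -30, -108, -9, -20, -180  ⇒  Σ = -347
Area = |Σ|/2 = 173.5.
Hole:
Apply the shoelace formula: 2A = Σ (x_i·y_{i+1} − x_{i+1}·y_i), indices taken mod 3.
Cross-terms: -7, 28, -6  ⇒  Σ = 15
Area = |Σ|/2 = 7.5.
Net area = 173.5 − 7.5 = 166.

166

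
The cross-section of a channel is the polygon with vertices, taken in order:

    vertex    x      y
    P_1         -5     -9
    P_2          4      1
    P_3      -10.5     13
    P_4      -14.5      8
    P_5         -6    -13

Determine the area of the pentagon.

211.75

Σ = (31) + (62.5) + (104.5) + (236.5) + (-11) = 423.5
Area = |Σ|/2 = 211.75.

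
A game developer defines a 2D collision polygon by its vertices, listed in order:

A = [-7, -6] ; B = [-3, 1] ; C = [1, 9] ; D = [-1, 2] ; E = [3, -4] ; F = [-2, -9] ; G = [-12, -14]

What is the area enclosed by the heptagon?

92.5

Apply Gauss's area formula: 2A = Σ (x_i·y_{i+1} − x_{i+1}·y_i), indices taken mod 7.
A→B: (-7)(1) − (-3)(-6) = -25
B→C: (-3)(9) − (1)(1) = -28
C→D: (1)(2) − (-1)(9) = 11
D→E: (-1)(-4) − (3)(2) = -2
E→F: (3)(-9) − (-2)(-4) = -35
F→G: (-2)(-14) − (-12)(-9) = -80
G→A: (-12)(-6) − (-7)(-14) = -26
Σ = -185
Area = |Σ|/2 = 92.5.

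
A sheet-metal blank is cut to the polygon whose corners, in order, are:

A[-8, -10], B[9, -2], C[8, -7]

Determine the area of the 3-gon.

Apply Gauss's area formula: 2A = Σ (x_i·y_{i+1} − x_{i+1}·y_i), indices taken mod 3.
Σ = (106) + (-47) + (-136) = -77
Area = |Σ|/2 = 38.5.

38.5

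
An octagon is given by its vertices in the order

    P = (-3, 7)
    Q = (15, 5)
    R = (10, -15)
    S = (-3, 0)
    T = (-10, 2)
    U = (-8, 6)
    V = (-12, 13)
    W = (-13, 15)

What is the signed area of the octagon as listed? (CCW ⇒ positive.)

Apply the shoelace (surveyor's) formula: 2A = Σ (x_i·y_{i+1} − x_{i+1}·y_i), indices taken mod 8.
Cross-terms: -120, -275, -45, -6, -44, -32, -11, -46  ⇒  Σ = -579
Signed area = Σ/2 = -289.5 (negative ⇒ clockwise traversal).

-289.5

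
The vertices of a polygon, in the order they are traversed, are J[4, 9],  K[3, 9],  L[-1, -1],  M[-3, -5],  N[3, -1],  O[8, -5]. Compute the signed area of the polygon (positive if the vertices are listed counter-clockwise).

Apply Gauss's area formula: 2A = Σ (x_i·y_{i+1} − x_{i+1}·y_i), indices taken mod 6.
Σ = (9) + (6) + (2) + (18) + (-7) + (92) = 120
Signed area = Σ/2 = 60 (positive ⇒ counter-clockwise traversal).

60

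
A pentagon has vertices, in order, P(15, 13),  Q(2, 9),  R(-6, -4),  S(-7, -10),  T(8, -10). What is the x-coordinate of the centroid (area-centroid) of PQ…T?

Apply Gauss's area formula. First the cross-terms c_i = x_i·y_{i+1} − x_{i+1}·y_i:
  109, 46, 32, 150, 254  ⇒  2A = 591, A = 295.5.
Then Σ (x_i + x_{i+1})·c_i = 7245, so x̄ = 7245 / (6·295.5) = 805/197.

805/197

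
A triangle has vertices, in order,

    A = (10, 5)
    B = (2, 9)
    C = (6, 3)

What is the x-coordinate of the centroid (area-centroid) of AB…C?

6

Apply the surveyor's formula. First the cross-terms c_i = x_i·y_{i+1} − x_{i+1}·y_i:
  80, -48, 0  ⇒  2A = 32, A = 16.
Then Σ (x_i + x_{i+1})·c_i = 576, so x̄ = 576 / (6·16) = 6.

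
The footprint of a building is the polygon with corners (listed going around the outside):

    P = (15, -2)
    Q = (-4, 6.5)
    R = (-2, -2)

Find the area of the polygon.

Apply Gauss's area formula: 2A = Σ (x_i·y_{i+1} − x_{i+1}·y_i), indices taken mod 3.
Σ = (89.5) + (21) + (34) = 144.5
Area = |Σ|/2 = 72.25.

72.25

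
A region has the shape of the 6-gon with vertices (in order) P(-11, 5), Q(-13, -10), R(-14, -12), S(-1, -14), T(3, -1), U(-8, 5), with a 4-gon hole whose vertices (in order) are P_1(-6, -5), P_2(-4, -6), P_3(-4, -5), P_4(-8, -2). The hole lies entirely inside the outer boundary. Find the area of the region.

216

Outer boundary:
Σ = (175) + (16) + (184) + (43) + (7) + (15) = 440
Area = |Σ|/2 = 220.
Hole:
Apply Gauss's area formula: 2A = Σ (x_i·y_{i+1} − x_{i+1}·y_i), indices taken mod 4.
Σ = (16) + (-4) + (-32) + (28) = 8
Area = |Σ|/2 = 4.
Net area = 220 − 4 = 216.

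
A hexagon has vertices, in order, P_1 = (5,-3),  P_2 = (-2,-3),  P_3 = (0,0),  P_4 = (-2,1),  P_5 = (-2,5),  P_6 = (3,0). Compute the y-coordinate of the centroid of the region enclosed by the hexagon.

-10/53

Apply the shoelace formula. First the cross-terms c_i = x_i·y_{i+1} − x_{i+1}·y_i:
  -21, 0, 0, -8, -15, -9  ⇒  2A = -53, A = -26.5.
Then Σ (y_i + y_{i+1})·c_i = 30, so ȳ = 30 / (6·(-26.5)) = -10/53.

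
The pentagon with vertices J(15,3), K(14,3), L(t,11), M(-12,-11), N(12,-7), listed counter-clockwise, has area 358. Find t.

-5

Write out the shoelace sum; only the two edges meeting at L involve t:
2·Area = [(14·11 − t·3) + (t·(-11) − (-12)·11)] + 360
       = -14·t + 646 = 716
⇒ t = -5.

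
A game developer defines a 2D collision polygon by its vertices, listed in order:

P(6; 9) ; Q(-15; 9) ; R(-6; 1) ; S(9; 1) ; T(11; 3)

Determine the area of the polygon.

155

Apply Gauss's area formula: 2A = Σ (x_i·y_{i+1} − x_{i+1}·y_i), indices taken mod 5.
Cross-terms: 189, 39, -15, 16, 81  ⇒  Σ = 310
Area = |Σ|/2 = 155.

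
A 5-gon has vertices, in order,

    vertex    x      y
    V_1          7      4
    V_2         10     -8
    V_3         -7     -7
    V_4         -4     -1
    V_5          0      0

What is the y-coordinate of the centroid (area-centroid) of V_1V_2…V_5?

Apply the shoelace formula. First the cross-terms c_i = x_i·y_{i+1} − x_{i+1}·y_i:
  -96, -126, -21, 0, 0  ⇒  2A = -243, A = -121.5.
Then Σ (y_i + y_{i+1})·c_i = 2442, so ȳ = 2442 / (6·(-121.5)) = -814/243.

-814/243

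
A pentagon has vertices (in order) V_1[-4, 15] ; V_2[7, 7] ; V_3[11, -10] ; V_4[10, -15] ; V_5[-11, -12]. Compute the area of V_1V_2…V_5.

421.5

V_1→V_2: (-4)(7) − (7)(15) = -133
V_2→V_3: (7)(-10) − (11)(7) = -147
V_3→V_4: (11)(-15) − (10)(-10) = -65
V_4→V_5: (10)(-12) − (-11)(-15) = -285
V_5→V_1: (-11)(15) − (-4)(-12) = -213
Σ = -843
Area = |Σ|/2 = 421.5.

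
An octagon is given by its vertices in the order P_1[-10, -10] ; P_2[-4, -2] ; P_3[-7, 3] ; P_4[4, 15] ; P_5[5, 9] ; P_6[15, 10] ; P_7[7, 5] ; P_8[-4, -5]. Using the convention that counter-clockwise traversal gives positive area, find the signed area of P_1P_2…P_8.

Apply the surveyor's formula: 2A = Σ (x_i·y_{i+1} − x_{i+1}·y_i), indices taken mod 8.
Cross-terms: -20, -26, -117, -39, -85, 5, -15, -10  ⇒  Σ = -307
Signed area = Σ/2 = -153.5 (negative ⇒ clockwise traversal).

-153.5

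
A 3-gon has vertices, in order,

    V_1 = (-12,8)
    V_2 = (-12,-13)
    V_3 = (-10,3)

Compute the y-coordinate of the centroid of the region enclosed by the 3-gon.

Apply the shoelace formula. First the cross-terms c_i = x_i·y_{i+1} − x_{i+1}·y_i:
  252, -166, -44  ⇒  2A = 42, A = 21.
Then Σ (y_i + y_{i+1})·c_i = -84, so ȳ = -84 / (6·21) = -2/3.

-2/3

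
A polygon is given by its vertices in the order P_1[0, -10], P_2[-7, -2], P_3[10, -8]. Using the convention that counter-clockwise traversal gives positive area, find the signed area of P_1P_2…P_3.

-47

Apply the shoelace (surveyor's) formula: 2A = Σ (x_i·y_{i+1} − x_{i+1}·y_i), indices taken mod 3.
P_1→P_2: (0)(-2) − (-7)(-10) = -70
P_2→P_3: (-7)(-8) − (10)(-2) = 76
P_3→P_1: (10)(-10) − (0)(-8) = -100
Σ = -94
Signed area = Σ/2 = -47 (negative ⇒ clockwise traversal).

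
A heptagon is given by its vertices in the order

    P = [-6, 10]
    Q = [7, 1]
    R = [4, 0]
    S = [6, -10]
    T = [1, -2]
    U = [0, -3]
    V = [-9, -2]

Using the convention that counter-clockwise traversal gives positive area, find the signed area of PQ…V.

Apply the shoelace formula: 2A = Σ (x_i·y_{i+1} − x_{i+1}·y_i), indices taken mod 7.
Σ = (-76) + (-4) + (-40) + (-2) + (-3) + (-27) + (-102) = -254
Signed area = Σ/2 = -127 (negative ⇒ clockwise traversal).

-127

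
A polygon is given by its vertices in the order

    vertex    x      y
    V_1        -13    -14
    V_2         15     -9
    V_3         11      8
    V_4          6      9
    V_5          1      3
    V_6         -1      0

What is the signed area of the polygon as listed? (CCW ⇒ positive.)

Apply the shoelace (surveyor's) formula: 2A = Σ (x_i·y_{i+1} − x_{i+1}·y_i), indices taken mod 6.
Σ = (327) + (219) + (51) + (9) + (3) + (14) = 623
Signed area = Σ/2 = 311.5 (positive ⇒ counter-clockwise traversal).

311.5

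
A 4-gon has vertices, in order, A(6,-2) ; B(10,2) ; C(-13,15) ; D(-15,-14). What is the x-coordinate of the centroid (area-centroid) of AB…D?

-1382/243

Apply the shoelace formula. First the cross-terms c_i = x_i·y_{i+1} − x_{i+1}·y_i:
  32, 176, 407, 114  ⇒  2A = 729, A = 364.5.
Then Σ (x_i + x_{i+1})·c_i = -12438, so x̄ = -12438 / (6·364.5) = -1382/243.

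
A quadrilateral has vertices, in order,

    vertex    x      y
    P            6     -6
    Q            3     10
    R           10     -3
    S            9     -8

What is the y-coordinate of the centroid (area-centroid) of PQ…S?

-0.8

Apply the shoelace formula. First the cross-terms c_i = x_i·y_{i+1} − x_{i+1}·y_i:
  78, -109, -53, -6  ⇒  2A = -90, A = -45.
Then Σ (y_i + y_{i+1})·c_i = 216, so ȳ = 216 / (6·(-45)) = -0.8.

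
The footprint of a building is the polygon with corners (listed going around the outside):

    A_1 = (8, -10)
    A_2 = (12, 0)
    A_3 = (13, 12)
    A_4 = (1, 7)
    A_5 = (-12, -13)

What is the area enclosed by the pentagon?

Apply the surveyor's formula: 2A = Σ (x_i·y_{i+1} − x_{i+1}·y_i), indices taken mod 5.
Σ = (120) + (144) + (79) + (71) + (224) = 638
Area = |Σ|/2 = 319.

319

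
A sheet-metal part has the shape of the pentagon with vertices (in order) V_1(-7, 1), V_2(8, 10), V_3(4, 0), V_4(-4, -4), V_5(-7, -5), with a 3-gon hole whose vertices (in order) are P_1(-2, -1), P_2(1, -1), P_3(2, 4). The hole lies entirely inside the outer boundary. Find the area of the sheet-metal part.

84.5

Outer boundary:
Cross-terms: -78, -40, -16, -8, -42  ⇒  Σ = -184
Area = |Σ|/2 = 92.
Hole:
Apply the shoelace formula: 2A = Σ (x_i·y_{i+1} − x_{i+1}·y_i), indices taken mod 3.
Σ = (3) + (6) + (6) = 15
Area = |Σ|/2 = 7.5.
Net area = 92 − 7.5 = 84.5.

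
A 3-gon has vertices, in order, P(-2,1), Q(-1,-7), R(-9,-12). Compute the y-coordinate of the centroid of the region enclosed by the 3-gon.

-6

Apply the shoelace formula. First the cross-terms c_i = x_i·y_{i+1} − x_{i+1}·y_i:
  15, -51, -33  ⇒  2A = -69, A = -34.5.
Then Σ (y_i + y_{i+1})·c_i = 1242, so ȳ = 1242 / (6·(-34.5)) = -6.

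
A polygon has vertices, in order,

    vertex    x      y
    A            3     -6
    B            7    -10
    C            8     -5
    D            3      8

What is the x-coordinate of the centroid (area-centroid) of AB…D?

Apply Gauss's area formula. First the cross-terms c_i = x_i·y_{i+1} − x_{i+1}·y_i:
  12, 45, 79, -42  ⇒  2A = 94, A = 47.
Then Σ (x_i + x_{i+1})·c_i = 1412, so x̄ = 1412 / (6·47) = 706/141.

706/141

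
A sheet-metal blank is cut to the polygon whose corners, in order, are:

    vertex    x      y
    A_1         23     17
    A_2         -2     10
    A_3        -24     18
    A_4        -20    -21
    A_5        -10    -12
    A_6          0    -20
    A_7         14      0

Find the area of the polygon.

Apply Gauss's area formula: 2A = Σ (x_i·y_{i+1} − x_{i+1}·y_i), indices taken mod 7.
A_1→A_2: (23)(10) − (-2)(17) = 264
A_2→A_3: (-2)(18) − (-24)(10) = 204
A_3→A_4: (-24)(-21) − (-20)(18) = 864
A_4→A_5: (-20)(-12) − (-10)(-21) = 30
A_5→A_6: (-10)(-20) − (0)(-12) = 200
A_6→A_7: (0)(0) − (14)(-20) = 280
A_7→A_1: (14)(17) − (23)(0) = 238
Σ = 2080
Area = |Σ|/2 = 1040.

1040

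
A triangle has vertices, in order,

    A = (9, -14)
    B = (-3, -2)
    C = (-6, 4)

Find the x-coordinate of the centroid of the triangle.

0

Apply the surveyor's formula. First the cross-terms c_i = x_i·y_{i+1} − x_{i+1}·y_i:
  -60, -24, 48  ⇒  2A = -36, A = -18.
Then Σ (x_i + x_{i+1})·c_i = 0, so x̄ = 0 / (6·(-18)) = 0.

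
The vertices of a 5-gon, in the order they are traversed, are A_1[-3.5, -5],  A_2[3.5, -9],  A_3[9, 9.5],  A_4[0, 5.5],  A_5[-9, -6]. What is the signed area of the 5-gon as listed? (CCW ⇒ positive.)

Σ = (49) + (114.25) + (49.5) + (49.5) + (24) = 286.25
Signed area = Σ/2 = 143.125 (positive ⇒ counter-clockwise traversal).

143.125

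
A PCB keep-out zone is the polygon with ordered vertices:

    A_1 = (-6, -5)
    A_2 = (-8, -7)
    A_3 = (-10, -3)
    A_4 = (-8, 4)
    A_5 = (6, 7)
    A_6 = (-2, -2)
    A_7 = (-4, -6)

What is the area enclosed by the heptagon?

99

Σ = (2) + (-46) + (-64) + (-80) + (2) + (4) + (-16) = -198
Area = |Σ|/2 = 99.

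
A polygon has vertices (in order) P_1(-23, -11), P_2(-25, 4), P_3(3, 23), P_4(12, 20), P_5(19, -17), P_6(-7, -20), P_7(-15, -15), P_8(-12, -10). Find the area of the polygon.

1288

Apply the shoelace formula: 2A = Σ (x_i·y_{i+1} − x_{i+1}·y_i), indices taken mod 8.
P_1→P_2: (-23)(4) − (-25)(-11) = -367
P_2→P_3: (-25)(23) − (3)(4) = -587
P_3→P_4: (3)(20) − (12)(23) = -216
P_4→P_5: (12)(-17) − (19)(20) = -584
P_5→P_6: (19)(-20) − (-7)(-17) = -499
P_6→P_7: (-7)(-15) − (-15)(-20) = -195
P_7→P_8: (-15)(-10) − (-12)(-15) = -30
P_8→P_1: (-12)(-11) − (-23)(-10) = -98
Σ = -2576
Area = |Σ|/2 = 1288.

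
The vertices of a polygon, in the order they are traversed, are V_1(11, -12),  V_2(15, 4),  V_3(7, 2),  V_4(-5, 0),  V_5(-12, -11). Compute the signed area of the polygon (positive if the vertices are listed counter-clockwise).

278

Apply the shoelace formula: 2A = Σ (x_i·y_{i+1} − x_{i+1}·y_i), indices taken mod 5.
V_1→V_2: (11)(4) − (15)(-12) = 224
V_2→V_3: (15)(2) − (7)(4) = 2
V_3→V_4: (7)(0) − (-5)(2) = 10
V_4→V_5: (-5)(-11) − (-12)(0) = 55
V_5→V_1: (-12)(-12) − (11)(-11) = 265
Σ = 556
Signed area = Σ/2 = 278 (positive ⇒ counter-clockwise traversal).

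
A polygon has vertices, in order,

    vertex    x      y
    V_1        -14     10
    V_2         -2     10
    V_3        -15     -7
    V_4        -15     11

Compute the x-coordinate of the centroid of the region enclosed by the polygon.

-1186/111

Apply the shoelace (surveyor's) formula. First the cross-terms c_i = x_i·y_{i+1} − x_{i+1}·y_i:
  -120, 164, -270, 4  ⇒  2A = -222, A = -111.
Then Σ (x_i + x_{i+1})·c_i = 7116, so x̄ = 7116 / (6·(-111)) = -1186/111.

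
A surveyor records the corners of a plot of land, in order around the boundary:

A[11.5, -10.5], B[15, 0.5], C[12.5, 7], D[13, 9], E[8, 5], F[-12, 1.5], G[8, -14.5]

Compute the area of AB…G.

Apply the surveyor's formula: 2A = Σ (x_i·y_{i+1} − x_{i+1}·y_i), indices taken mod 7.
A→B: (11.5)(0.5) − (15)(-10.5) = 163.25
B→C: (15)(7) − (12.5)(0.5) = 98.75
C→D: (12.5)(9) − (13)(7) = 21.5
D→E: (13)(5) − (8)(9) = -7
E→F: (8)(1.5) − (-12)(5) = 72
F→G: (-12)(-14.5) − (8)(1.5) = 162
G→A: (8)(-10.5) − (11.5)(-14.5) = 82.75
Σ = 593.25
Area = |Σ|/2 = 296.625.

296.625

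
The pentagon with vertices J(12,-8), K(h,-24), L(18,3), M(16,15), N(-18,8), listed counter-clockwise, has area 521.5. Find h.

21

The doubled signed area Σ (x_i y_{i+1} − x_{i+1} y_i) is linear in h.
With h=0 it equals 812; the coefficient of h is 11 (from the two edges through K).
So 11·h + 812 = 2·521.5 = 1043 ⇒ h = 21.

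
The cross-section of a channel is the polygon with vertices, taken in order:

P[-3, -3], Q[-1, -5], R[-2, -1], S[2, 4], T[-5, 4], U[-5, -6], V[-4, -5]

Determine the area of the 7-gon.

Σ = (12) + (-9) + (-6) + (28) + (50) + (1) + (-3) = 73
Area = |Σ|/2 = 36.5.

36.5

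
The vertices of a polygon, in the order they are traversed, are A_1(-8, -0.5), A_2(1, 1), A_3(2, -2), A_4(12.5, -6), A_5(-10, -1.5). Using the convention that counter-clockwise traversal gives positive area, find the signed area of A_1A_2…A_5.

Apply the shoelace formula: 2A = Σ (x_i·y_{i+1} − x_{i+1}·y_i), indices taken mod 5.
A_1→A_2: (-8)(1) − (1)(-0.5) = -7.5
A_2→A_3: (1)(-2) − (2)(1) = -4
A_3→A_4: (2)(-6) − (12.5)(-2) = 13
A_4→A_5: (12.5)(-1.5) − (-10)(-6) = -78.75
A_5→A_1: (-10)(-0.5) − (-8)(-1.5) = -7
Σ = -84.25
Signed area = Σ/2 = -42.125 (negative ⇒ clockwise traversal).

-42.125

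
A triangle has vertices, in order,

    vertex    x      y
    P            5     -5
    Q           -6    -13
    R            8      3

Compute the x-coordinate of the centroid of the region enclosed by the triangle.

Apply Gauss's area formula. First the cross-terms c_i = x_i·y_{i+1} − x_{i+1}·y_i:
  -95, 86, -55  ⇒  2A = -64, A = -32.
Then Σ (x_i + x_{i+1})·c_i = -448, so x̄ = -448 / (6·(-32)) = 7/3.

7/3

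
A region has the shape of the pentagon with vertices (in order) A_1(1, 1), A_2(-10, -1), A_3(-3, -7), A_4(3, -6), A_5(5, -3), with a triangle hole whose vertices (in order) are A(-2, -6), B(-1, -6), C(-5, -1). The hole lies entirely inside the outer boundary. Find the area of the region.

Outer boundary:
Apply Gauss's area formula: 2A = Σ (x_i·y_{i+1} − x_{i+1}·y_i), indices taken mod 5.
A_1→A_2: (1)(-1) − (-10)(1) = 9
A_2→A_3: (-10)(-7) − (-3)(-1) = 67
A_3→A_4: (-3)(-6) − (3)(-7) = 39
A_4→A_5: (3)(-3) − (5)(-6) = 21
A_5→A_1: (5)(1) − (1)(-3) = 8
Σ = 144
Area = |Σ|/2 = 72.
Hole:
Σ = (6) + (-29) + (28) = 5
Area = |Σ|/2 = 2.5.
Net area = 72 − 2.5 = 69.5.

69.5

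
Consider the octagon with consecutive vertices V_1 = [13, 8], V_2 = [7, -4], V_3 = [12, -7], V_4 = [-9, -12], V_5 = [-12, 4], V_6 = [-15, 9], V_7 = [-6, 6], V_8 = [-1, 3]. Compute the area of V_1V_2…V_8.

Apply Gauss's area formula: 2A = Σ (x_i·y_{i+1} − x_{i+1}·y_i), indices taken mod 8.
V_1→V_2: (13)(-4) − (7)(8) = -108
V_2→V_3: (7)(-7) − (12)(-4) = -1
V_3→V_4: (12)(-12) − (-9)(-7) = -207
V_4→V_5: (-9)(4) − (-12)(-12) = -180
V_5→V_6: (-12)(9) − (-15)(4) = -48
V_6→V_7: (-15)(6) − (-6)(9) = -36
V_7→V_8: (-6)(3) − (-1)(6) = -12
V_8→V_1: (-1)(8) − (13)(3) = -47
Σ = -639
Area = |Σ|/2 = 319.5.

319.5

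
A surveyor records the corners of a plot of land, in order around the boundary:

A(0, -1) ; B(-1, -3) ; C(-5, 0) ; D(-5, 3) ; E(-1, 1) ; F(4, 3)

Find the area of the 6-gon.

22

Apply Gauss's area formula: 2A = Σ (x_i·y_{i+1} − x_{i+1}·y_i), indices taken mod 6.
Σ = (-1) + (-15) + (-15) + (-2) + (-7) + (-4) = -44
Area = |Σ|/2 = 22.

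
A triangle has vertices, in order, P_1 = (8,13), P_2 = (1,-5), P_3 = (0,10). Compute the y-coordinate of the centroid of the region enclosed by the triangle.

Apply Gauss's area formula. First the cross-terms c_i = x_i·y_{i+1} − x_{i+1}·y_i:
  -53, 10, -80  ⇒  2A = -123, A = -61.5.
Then Σ (y_i + y_{i+1})·c_i = -2214, so ȳ = -2214 / (6·(-61.5)) = 6.

6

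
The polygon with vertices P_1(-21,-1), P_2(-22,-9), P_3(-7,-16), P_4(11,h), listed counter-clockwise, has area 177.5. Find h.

-19

The doubled signed area Σ (x_i y_{i+1} − x_{i+1} y_i) is linear in h.
With h=0 it equals 621; the coefficient of h is 14 (from the two edges through P_4).
So 14·h + 621 = 2·177.5 = 355 ⇒ h = -19.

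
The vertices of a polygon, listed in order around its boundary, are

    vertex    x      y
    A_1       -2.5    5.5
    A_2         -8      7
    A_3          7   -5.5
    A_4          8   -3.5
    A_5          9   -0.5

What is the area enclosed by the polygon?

58.375

Apply Gauss's area formula: 2A = Σ (x_i·y_{i+1} − x_{i+1}·y_i), indices taken mod 5.
Cross-terms: 26.5, -5, 19.5, 27.5, 48.25  ⇒  Σ = 116.75
Area = |Σ|/2 = 58.375.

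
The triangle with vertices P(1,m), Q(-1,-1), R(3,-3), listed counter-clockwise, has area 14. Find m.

The doubled signed area Σ (x_i y_{i+1} − x_{i+1} y_i) is linear in m.
With m=0 it equals 8; the coefficient of m is 4 (from the two edges through P).
So 4·m + 8 = 2·14 = 28 ⇒ m = 5.

5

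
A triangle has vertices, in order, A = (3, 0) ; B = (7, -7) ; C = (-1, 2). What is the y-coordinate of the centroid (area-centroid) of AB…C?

Apply the surveyor's formula. First the cross-terms c_i = x_i·y_{i+1} − x_{i+1}·y_i:
  -21, 7, -6  ⇒  2A = -20, A = -10.
Then Σ (y_i + y_{i+1})·c_i = 100, so ȳ = 100 / (6·(-10)) = -5/3.

-5/3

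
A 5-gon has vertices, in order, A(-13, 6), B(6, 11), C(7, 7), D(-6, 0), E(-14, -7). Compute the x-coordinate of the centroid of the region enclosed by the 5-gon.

Apply the shoelace (surveyor's) formula. First the cross-terms c_i = x_i·y_{i+1} − x_{i+1}·y_i:
  -179, -35, 42, 42, -175  ⇒  2A = -305, A = -152.5.
Then Σ (x_i + x_{i+1})·c_i = 4725, so x̄ = 4725 / (6·(-152.5)) = -315/61.

-315/61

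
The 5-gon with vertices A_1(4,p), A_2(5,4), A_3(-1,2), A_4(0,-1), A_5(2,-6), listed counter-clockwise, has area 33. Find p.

-3

Write out the shoelace sum; only the two edges meeting at A_1 involve p:
2·Area = [(2·p − 4·(-6)) + (4·4 − 5·p)] + 17
       = -3·p + 57 = 66
⇒ p = -3.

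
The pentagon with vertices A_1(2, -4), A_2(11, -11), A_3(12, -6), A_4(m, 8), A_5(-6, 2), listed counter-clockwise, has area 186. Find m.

15

Write out the shoelace sum; only the two edges meeting at A_4 involve m:
2·Area = [(12·8 − m·(-6)) + (m·2 − (-6)·8)] + 108
       = 8·m + 252 = 372
⇒ m = 15.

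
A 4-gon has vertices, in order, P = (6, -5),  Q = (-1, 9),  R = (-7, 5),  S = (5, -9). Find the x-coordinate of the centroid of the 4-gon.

Apply the shoelace formula. First the cross-terms c_i = x_i·y_{i+1} − x_{i+1}·y_i:
  49, 58, 38, 29  ⇒  2A = 174, A = 87.
Then Σ (x_i + x_{i+1})·c_i = 24, so x̄ = 24 / (6·87) = 4/87.

4/87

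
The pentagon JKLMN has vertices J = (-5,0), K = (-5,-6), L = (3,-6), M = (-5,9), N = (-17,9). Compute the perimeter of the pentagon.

58

|JK| = √((0)² + (-6)²) = √36 = 6
|KL| = √((8)² + (0)²) = √64 = 8
|LM| = √((-8)² + (15)²) = √289 = 17
|MN| = √((-12)² + (0)²) = √144 = 12
|NJ| = √((12)² + (-9)²) = √225 = 15
Perimeter = 6 + 8 + 17 + 12 + 15 = 58.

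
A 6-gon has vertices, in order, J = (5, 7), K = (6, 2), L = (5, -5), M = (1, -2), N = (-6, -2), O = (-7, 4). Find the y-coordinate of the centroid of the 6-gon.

Apply Gauss's area formula. First the cross-terms c_i = x_i·y_{i+1} − x_{i+1}·y_i:
  -32, -40, -5, -14, -38, -69  ⇒  2A = -198, A = -99.
Then Σ (y_i + y_{i+1})·c_i = -912, so ȳ = -912 / (6·(-99)) = 152/99.

152/99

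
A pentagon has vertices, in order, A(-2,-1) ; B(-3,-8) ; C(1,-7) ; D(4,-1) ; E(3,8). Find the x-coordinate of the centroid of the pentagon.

Apply the shoelace (surveyor's) formula. First the cross-terms c_i = x_i·y_{i+1} − x_{i+1}·y_i:
  13, 29, 27, 35, 13  ⇒  2A = 117, A = 58.5.
Then Σ (x_i + x_{i+1})·c_i = 270, so x̄ = 270 / (6·58.5) = 10/13.

10/13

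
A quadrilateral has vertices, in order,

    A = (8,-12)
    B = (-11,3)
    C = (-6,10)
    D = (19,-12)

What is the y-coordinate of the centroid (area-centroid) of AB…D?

-106/45

Apply Gauss's area formula. First the cross-terms c_i = x_i·y_{i+1} − x_{i+1}·y_i:
  -108, -92, -118, -132  ⇒  2A = -450, A = -225.
Then Σ (y_i + y_{i+1})·c_i = 3180, so ȳ = 3180 / (6·(-225)) = -106/45.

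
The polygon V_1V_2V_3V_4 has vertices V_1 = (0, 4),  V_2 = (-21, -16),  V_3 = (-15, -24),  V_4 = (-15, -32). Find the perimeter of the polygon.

|V_1V_2| = √((-21)² + (-20)²) = √841 = 29
|V_2V_3| = √((6)² + (-8)²) = √100 = 10
|V_3V_4| = √((0)² + (-8)²) = √64 = 8
|V_4V_1| = √((15)² + (36)²) = √1521 = 39
Perimeter = 29 + 10 + 8 + 39 = 86.

86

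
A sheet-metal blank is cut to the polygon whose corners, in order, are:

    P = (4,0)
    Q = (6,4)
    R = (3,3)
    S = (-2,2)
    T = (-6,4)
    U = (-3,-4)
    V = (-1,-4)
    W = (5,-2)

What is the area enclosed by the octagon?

Apply the surveyor's formula: 2A = Σ (x_i·y_{i+1} − x_{i+1}·y_i), indices taken mod 8.
Σ = (16) + (6) + (12) + (4) + (36) + (8) + (22) + (8) = 112
Area = |Σ|/2 = 56.

56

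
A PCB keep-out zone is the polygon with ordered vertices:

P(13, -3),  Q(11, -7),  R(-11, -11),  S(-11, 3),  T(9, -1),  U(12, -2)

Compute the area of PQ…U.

221

P→Q: (13)(-7) − (11)(-3) = -58
Q→R: (11)(-11) − (-11)(-7) = -198
R→S: (-11)(3) − (-11)(-11) = -154
S→T: (-11)(-1) − (9)(3) = -16
T→U: (9)(-2) − (12)(-1) = -6
U→P: (12)(-3) − (13)(-2) = -10
Σ = -442
Area = |Σ|/2 = 221.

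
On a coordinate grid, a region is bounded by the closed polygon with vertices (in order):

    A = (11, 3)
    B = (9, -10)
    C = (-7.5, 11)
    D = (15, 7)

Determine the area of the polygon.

181.25

Apply the surveyor's formula: 2A = Σ (x_i·y_{i+1} − x_{i+1}·y_i), indices taken mod 4.
Σ = (-137) + (24) + (-217.5) + (-32) = -362.5
Area = |Σ|/2 = 181.25.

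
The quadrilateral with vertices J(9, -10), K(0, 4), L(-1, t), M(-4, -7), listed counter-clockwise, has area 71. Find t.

-2

The doubled signed area Σ (x_i y_{i+1} − x_{i+1} y_i) is linear in t.
With t=0 it equals 150; the coefficient of t is 4 (from the two edges through L).
So 4·t + 150 = 2·71 = 142 ⇒ t = -2.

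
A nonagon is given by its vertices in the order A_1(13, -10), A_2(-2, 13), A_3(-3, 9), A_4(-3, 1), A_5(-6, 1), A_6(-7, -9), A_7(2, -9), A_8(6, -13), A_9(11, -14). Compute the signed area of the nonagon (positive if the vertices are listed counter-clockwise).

249

Apply the surveyor's formula: 2A = Σ (x_i·y_{i+1} − x_{i+1}·y_i), indices taken mod 9.
Cross-terms: 149, 21, 24, 3, 61, 81, 28, 59, 72  ⇒  Σ = 498
Signed area = Σ/2 = 249 (positive ⇒ counter-clockwise traversal).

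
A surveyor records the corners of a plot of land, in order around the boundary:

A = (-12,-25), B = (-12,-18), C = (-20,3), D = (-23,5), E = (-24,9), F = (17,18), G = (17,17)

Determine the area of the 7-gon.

Apply the surveyor's formula: 2A = Σ (x_i·y_{i+1} − x_{i+1}·y_i), indices taken mod 7.
A→B: (-12)(-18) − (-12)(-25) = -84
B→C: (-12)(3) − (-20)(-18) = -396
C→D: (-20)(5) − (-23)(3) = -31
D→E: (-23)(9) − (-24)(5) = -87
E→F: (-24)(18) − (17)(9) = -585
F→G: (17)(17) − (17)(18) = -17
G→A: (17)(-25) − (-12)(17) = -221
Σ = -1421
Area = |Σ|/2 = 710.5.

710.5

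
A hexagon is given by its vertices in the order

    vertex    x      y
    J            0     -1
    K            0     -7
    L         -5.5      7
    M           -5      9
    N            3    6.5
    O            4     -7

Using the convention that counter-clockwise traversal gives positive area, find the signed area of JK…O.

-81.75

Apply Gauss's area formula: 2A = Σ (x_i·y_{i+1} − x_{i+1}·y_i), indices taken mod 6.
J→K: (0)(-7) − (0)(-1) = 0
K→L: (0)(7) − (-5.5)(-7) = -38.5
L→M: (-5.5)(9) − (-5)(7) = -14.5
M→N: (-5)(6.5) − (3)(9) = -59.5
N→O: (3)(-7) − (4)(6.5) = -47
O→J: (4)(-1) − (0)(-7) = -4
Σ = -163.5
Signed area = Σ/2 = -81.75 (negative ⇒ clockwise traversal).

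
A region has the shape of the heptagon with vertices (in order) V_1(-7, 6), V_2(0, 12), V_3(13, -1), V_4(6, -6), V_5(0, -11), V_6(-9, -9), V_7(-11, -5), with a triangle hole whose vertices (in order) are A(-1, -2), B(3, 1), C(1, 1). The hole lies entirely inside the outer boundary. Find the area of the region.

313

Outer boundary:
Σ = (-84) + (-156) + (-72) + (-66) + (-99) + (-54) + (-101) = -632
Area = |Σ|/2 = 316.
Hole:
Cross-terms: 5, 2, -1  ⇒  Σ = 6
Area = |Σ|/2 = 3.
Net area = 316 − 3 = 313.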